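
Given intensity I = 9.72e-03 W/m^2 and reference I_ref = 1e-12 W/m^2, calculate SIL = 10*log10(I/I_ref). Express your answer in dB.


I / I_ref = 9.72e-03 / 1e-12 = 9.72e+09
SIL = 10 * log10(9.72e+09) = 99.877 dB


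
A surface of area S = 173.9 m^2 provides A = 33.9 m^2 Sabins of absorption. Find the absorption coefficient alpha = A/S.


Absorption coefficient = absorbed power / incident power
alpha = A / S = 33.9 / 173.9 = 0.19494


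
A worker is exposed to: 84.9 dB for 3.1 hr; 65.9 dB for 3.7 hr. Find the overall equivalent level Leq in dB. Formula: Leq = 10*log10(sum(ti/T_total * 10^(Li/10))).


T_total = 3.1 + 3.7 = 6.8 hr
(3.1/6.8) * 10^(84.9/10) = 1.40881e+08
(3.7/6.8) * 10^(65.9/10) = 2.11686e+06
Sum = 1.40881e+08 + 2.11686e+06 = 1.42998e+08
Leq = 10*log10(1.42998e+08) = 81.553 dB


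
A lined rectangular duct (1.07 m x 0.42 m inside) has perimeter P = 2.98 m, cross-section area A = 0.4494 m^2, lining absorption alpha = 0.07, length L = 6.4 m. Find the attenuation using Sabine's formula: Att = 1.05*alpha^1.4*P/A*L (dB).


alpha^1.4 = 0.07^1.4 = 0.0241622
Attenuation rate = 1.05 * alpha^1.4 * P / A
= 1.05 * 0.0241622 * 2.98 / 0.4494 = 0.168232 dB/m
Total Att = 0.168232 * 6.4 = 1.0767 dB


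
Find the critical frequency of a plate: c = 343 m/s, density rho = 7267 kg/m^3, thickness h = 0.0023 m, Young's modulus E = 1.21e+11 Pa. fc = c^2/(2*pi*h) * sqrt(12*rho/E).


12*rho/E = 12*7267/1.21e+11 = 7.20694e-07
sqrt(12*rho/E) = sqrt(7.20694e-07) = 0.000848937
c^2/(2*pi*h) = 343^2/(2*pi*0.0023) = 8.14105e+06
fc = 8.14105e+06 * 0.000848937 = 6911.2 Hz


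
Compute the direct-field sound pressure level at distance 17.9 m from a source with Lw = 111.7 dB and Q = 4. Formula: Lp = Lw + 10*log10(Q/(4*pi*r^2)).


4*pi*r^2 = 4*pi*17.9^2 = 4026.39 m^2
Q / (4*pi*r^2) = 4 / 4026.39 = 0.000993446
Lp = 111.7 + 10*log10(0.000993446) = 81.671 dB


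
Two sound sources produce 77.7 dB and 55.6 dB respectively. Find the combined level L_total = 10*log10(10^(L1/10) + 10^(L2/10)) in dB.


10^(77.7/10) = 5.88844e+07
10^(55.6/10) = 363078
Sum = 5.88844e+07 + 363078 = 5.92475e+07
L_total = 10*log10(5.92475e+07) = 77.727 dB


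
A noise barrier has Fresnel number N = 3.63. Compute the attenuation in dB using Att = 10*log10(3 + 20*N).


3 + 20*N = 3 + 20*3.63 = 75.6
Att = 10*log10(75.6) = 18.785 dB


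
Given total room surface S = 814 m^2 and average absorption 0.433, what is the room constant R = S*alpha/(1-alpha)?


R = 814 * 0.433 / (1 - 0.433) = 621.63 m^2


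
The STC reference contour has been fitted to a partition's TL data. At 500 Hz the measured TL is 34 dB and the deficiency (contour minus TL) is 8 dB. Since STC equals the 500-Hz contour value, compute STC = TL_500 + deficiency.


By ASTM E413, STC = value of the fitted reference contour at 500 Hz.
Contour value at 500 Hz = TL_500 + deficiency = 34 + 8 = 42
STC = 42


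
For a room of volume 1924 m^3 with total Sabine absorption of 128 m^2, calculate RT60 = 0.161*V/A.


RT60 = 0.161 * 1924 / 128 = 2.42 s


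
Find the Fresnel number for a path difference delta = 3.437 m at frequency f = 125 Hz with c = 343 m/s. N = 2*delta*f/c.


N = 2*delta*f/c = 2*delta/lambda, where lambda = c/f
lambda = 343 / 125 = 2.744 m
N = 2 * 3.437 / 2.744 = 2.5051


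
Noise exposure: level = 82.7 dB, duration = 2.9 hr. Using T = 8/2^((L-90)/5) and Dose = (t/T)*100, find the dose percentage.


T_allowed = 8 / 2^((82.7 - 90)/5) = 22.0087 hr
Dose = 2.9 / 22.0087 * 100 = 13.177 %


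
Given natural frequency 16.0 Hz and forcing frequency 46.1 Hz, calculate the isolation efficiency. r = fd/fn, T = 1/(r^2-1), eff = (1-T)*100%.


r = 46.1 / 16.0 = 2.88125
r^2 - 1 = 2.88125^2 - 1 = 7.3016
T = 1/7.3016 = 0.136956
Efficiency = (1 - 0.136956)*100 = 86.304 %


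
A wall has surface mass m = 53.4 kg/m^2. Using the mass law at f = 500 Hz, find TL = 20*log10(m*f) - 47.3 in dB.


m * f = 53.4 * 500 = 26700
20*log10(26700) = 88.5302 dB
TL = 88.5302 - 47.3 = 41.23 dB


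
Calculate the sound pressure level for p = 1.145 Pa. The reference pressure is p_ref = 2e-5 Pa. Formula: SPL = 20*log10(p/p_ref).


p / p_ref = 1.145 / 2e-5 = 57250
SPL = 20 * log10(57250) = 95.156 dB


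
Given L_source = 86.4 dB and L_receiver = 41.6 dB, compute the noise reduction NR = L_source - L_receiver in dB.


NR = L_source - L_receiver (difference between source and receiving room levels)
NR = 86.4 - 41.6 = 44.8 dB


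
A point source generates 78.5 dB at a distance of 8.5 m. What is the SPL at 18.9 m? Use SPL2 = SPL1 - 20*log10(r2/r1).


r2/r1 = 18.9/8.5 = 2.22353
Correction = 20*log10(2.22353) = 6.94086 dB
SPL2 = 78.5 - 6.94086 = 71.559 dB


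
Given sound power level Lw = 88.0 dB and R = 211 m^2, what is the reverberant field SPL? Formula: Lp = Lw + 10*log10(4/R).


4/R = 4/211 = 0.0189573
Lp = 88.0 + 10*log10(0.0189573) = 70.778 dB


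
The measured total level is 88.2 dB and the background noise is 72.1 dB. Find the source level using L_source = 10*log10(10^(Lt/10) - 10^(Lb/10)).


10^(88.2/10) = 6.60693e+08
10^(72.1/10) = 1.62181e+07
Difference = 6.60693e+08 - 1.62181e+07 = 6.44475e+08
L_source = 10*log10(6.44475e+08) = 88.092 dB


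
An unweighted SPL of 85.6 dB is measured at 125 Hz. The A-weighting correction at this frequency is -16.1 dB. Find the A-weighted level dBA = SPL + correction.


A-weighting table: 125 Hz -> -16.1 dB correction
SPL_A = SPL + correction = 85.6 + (-16.1) = 69.5 dBA


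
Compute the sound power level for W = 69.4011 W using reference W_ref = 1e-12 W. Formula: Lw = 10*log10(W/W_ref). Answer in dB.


W / W_ref = 69.4011 / 1e-12 = 6.94011e+13
Lw = 10 * log10(6.94011e+13) = 138.41 dB


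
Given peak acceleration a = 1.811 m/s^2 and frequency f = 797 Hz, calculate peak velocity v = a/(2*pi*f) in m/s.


omega = 2*pi*f = 2*pi*797 = 5007.7 rad/s
v = a / omega = 1.811 / 5007.7 = 0.00036164 m/s


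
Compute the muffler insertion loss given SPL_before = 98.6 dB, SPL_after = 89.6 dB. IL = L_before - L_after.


Insertion loss = SPL without muffler - SPL with muffler
IL = 98.6 - 89.6 = 9 dB


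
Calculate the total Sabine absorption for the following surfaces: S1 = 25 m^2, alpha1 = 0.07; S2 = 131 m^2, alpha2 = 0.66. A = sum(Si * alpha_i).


25 * 0.07 = 1.75
131 * 0.66 = 86.46
A_total = 1.75 + 86.46 = 88.21 m^2


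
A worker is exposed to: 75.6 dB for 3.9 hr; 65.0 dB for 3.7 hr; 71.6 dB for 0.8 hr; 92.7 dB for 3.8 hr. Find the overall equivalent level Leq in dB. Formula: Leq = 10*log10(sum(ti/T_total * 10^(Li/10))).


T_total = 3.9 + 3.7 + 0.8 + 3.8 = 12.2 hr
(3.9/12.2) * 10^(75.6/10) = 1.16066e+07
(3.7/12.2) * 10^(65.0/10) = 959051
(0.8/12.2) * 10^(71.6/10) = 947829
(3.8/12.2) * 10^(92.7/10) = 5.79994e+08
Sum = 1.16066e+07 + 959051 + 947829 + 5.79994e+08 = 5.93507e+08
Leq = 10*log10(5.93507e+08) = 87.734 dB


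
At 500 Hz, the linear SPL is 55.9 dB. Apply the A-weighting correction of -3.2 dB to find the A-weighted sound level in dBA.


A-weighting table: 500 Hz -> -3.2 dB correction
SPL_A = SPL + correction = 55.9 + (-3.2) = 52.7 dBA


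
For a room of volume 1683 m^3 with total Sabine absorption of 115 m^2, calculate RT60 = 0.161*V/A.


RT60 = 0.161 * 1683 / 115 = 2.3562 s


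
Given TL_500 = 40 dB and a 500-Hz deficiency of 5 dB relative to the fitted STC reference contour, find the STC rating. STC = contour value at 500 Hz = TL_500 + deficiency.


By ASTM E413, STC = value of the fitted reference contour at 500 Hz.
Contour value at 500 Hz = TL_500 + deficiency = 40 + 5 = 45
STC = 45


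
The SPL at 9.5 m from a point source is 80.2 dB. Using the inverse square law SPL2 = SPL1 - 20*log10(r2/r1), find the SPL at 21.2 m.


r2/r1 = 21.2/9.5 = 2.23158
Correction = 20*log10(2.23158) = 6.97225 dB
SPL2 = 80.2 - 6.97225 = 73.228 dB


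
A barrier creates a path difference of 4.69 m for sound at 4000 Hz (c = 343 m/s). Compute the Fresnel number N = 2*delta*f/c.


N = 2*delta*f/c = 2*delta/lambda, where lambda = c/f
lambda = 343 / 4000 = 0.08575 m
N = 2 * 4.69 / 0.08575 = 109.39


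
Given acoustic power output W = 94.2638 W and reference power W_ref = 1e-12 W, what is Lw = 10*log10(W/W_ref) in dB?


W / W_ref = 94.2638 / 1e-12 = 9.42638e+13
Lw = 10 * log10(9.42638e+13) = 139.74 dB


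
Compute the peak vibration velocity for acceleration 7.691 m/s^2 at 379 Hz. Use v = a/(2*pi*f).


omega = 2*pi*f = 2*pi*379 = 2381.33 rad/s
v = a / omega = 7.691 / 2381.33 = 0.0032297 m/s


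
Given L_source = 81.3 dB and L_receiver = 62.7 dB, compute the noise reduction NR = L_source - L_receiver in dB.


NR = L_source - L_receiver (difference between source and receiving room levels)
NR = 81.3 - 62.7 = 18.6 dB


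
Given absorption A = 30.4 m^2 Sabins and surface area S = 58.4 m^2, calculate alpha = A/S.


Absorption coefficient = absorbed power / incident power
alpha = A / S = 30.4 / 58.4 = 0.52055


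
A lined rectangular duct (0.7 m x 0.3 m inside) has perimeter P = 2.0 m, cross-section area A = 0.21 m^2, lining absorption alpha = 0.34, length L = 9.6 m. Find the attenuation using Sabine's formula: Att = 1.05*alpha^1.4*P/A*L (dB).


alpha^1.4 = 0.34^1.4 = 0.220836
Attenuation rate = 1.05 * alpha^1.4 * P / A
= 1.05 * 0.220836 * 2.0 / 0.21 = 2.20836 dB/m
Total Att = 2.20836 * 9.6 = 21.2 dB


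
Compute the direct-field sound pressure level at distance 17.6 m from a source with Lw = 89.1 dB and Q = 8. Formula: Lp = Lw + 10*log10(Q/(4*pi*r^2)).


4*pi*r^2 = 4*pi*17.6^2 = 3892.56 m^2
Q / (4*pi*r^2) = 8 / 3892.56 = 0.0020552
Lp = 89.1 + 10*log10(0.0020552) = 62.229 dB


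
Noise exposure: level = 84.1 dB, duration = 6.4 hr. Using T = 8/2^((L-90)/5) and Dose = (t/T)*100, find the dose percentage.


T_allowed = 8 / 2^((84.1 - 90)/5) = 18.1261 hr
Dose = 6.4 / 18.1261 * 100 = 35.308 %


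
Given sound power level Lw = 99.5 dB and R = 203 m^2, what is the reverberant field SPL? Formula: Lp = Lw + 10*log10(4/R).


4/R = 4/203 = 0.0197044
Lp = 99.5 + 10*log10(0.0197044) = 82.446 dB


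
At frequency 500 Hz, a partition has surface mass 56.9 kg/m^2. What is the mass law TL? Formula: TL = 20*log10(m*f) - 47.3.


m * f = 56.9 * 500 = 28450
20*log10(28450) = 89.0816 dB
TL = 89.0816 - 47.3 = 41.782 dB


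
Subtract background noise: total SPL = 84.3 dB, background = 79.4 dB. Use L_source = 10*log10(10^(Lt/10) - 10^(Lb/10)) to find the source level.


10^(84.3/10) = 2.69153e+08
10^(79.4/10) = 8.70964e+07
Difference = 2.69153e+08 - 8.70964e+07 = 1.82057e+08
L_source = 10*log10(1.82057e+08) = 82.602 dB


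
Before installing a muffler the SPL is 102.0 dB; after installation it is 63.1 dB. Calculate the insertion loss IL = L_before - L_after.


Insertion loss = SPL without muffler - SPL with muffler
IL = 102.0 - 63.1 = 38.9 dB


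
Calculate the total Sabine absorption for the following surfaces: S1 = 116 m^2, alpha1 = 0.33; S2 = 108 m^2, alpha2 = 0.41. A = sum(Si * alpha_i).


116 * 0.33 = 38.28
108 * 0.41 = 44.28
A_total = 38.28 + 44.28 = 82.56 m^2


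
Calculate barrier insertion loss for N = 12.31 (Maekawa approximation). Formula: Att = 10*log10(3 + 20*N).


3 + 20*N = 3 + 20*12.31 = 249.2
Att = 10*log10(249.2) = 23.965 dB


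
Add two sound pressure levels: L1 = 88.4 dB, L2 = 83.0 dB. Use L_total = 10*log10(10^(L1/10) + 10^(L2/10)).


10^(88.4/10) = 6.91831e+08
10^(83.0/10) = 1.99526e+08
Sum = 6.91831e+08 + 1.99526e+08 = 8.91357e+08
L_total = 10*log10(8.91357e+08) = 89.501 dB


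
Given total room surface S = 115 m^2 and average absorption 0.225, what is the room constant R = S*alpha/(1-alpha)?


R = 115 * 0.225 / (1 - 0.225) = 33.387 m^2


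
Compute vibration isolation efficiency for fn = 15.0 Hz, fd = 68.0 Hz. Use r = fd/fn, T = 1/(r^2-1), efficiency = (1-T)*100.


r = 68.0 / 15.0 = 4.53333
r^2 - 1 = 4.53333^2 - 1 = 19.5511
T = 1/19.5511 = 0.051148
Efficiency = (1 - 0.051148)*100 = 94.885 %


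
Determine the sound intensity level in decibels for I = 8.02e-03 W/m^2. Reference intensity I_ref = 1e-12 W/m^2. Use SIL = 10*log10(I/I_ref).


I / I_ref = 8.02e-03 / 1e-12 = 8.02e+09
SIL = 10 * log10(8.02e+09) = 99.042 dB


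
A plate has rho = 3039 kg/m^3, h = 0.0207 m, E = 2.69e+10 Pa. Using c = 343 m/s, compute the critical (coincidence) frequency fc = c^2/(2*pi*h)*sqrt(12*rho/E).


12*rho/E = 12*3039/2.69e+10 = 1.35569e-06
sqrt(12*rho/E) = sqrt(1.35569e-06) = 0.00116434
c^2/(2*pi*h) = 343^2/(2*pi*0.0207) = 904561
fc = 904561 * 0.00116434 = 1053.2 Hz


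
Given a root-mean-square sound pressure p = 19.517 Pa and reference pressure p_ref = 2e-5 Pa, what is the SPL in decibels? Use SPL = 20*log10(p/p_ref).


p / p_ref = 19.517 / 2e-5 = 975850
SPL = 20 * log10(975850) = 119.79 dB


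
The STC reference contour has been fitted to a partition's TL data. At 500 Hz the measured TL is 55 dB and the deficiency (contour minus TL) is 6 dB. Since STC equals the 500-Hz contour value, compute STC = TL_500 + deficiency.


By ASTM E413, STC = value of the fitted reference contour at 500 Hz.
Contour value at 500 Hz = TL_500 + deficiency = 55 + 6 = 61
STC = 61


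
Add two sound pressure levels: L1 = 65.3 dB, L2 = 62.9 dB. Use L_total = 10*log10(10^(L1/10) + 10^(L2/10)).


10^(65.3/10) = 3.38844e+06
10^(62.9/10) = 1.94984e+06
Sum = 3.38844e+06 + 1.94984e+06 = 5.33828e+06
L_total = 10*log10(5.33828e+06) = 67.274 dB


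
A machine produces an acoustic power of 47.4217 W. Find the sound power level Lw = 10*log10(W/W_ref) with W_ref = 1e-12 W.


W / W_ref = 47.4217 / 1e-12 = 4.74217e+13
Lw = 10 * log10(4.74217e+13) = 136.76 dB


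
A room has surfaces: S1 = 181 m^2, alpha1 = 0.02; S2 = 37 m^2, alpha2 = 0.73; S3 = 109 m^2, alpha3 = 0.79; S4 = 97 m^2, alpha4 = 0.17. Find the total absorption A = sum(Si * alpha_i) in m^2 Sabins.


181 * 0.02 = 3.62
37 * 0.73 = 27.01
109 * 0.79 = 86.11
97 * 0.17 = 16.49
A_total = 3.62 + 27.01 + 86.11 + 16.49 = 133.23 m^2


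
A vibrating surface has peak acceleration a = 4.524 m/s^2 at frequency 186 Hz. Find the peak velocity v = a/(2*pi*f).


omega = 2*pi*f = 2*pi*186 = 1168.67 rad/s
v = a / omega = 4.524 / 1168.67 = 0.0038711 m/s


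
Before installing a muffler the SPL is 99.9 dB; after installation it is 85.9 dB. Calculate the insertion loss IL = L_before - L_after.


Insertion loss = SPL without muffler - SPL with muffler
IL = 99.9 - 85.9 = 14 dB


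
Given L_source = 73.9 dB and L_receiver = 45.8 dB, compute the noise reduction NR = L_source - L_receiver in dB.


NR = L_source - L_receiver (difference between source and receiving room levels)
NR = 73.9 - 45.8 = 28.1 dB


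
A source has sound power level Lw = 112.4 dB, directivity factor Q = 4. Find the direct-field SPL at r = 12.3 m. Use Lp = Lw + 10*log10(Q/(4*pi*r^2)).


4*pi*r^2 = 4*pi*12.3^2 = 1901.17 m^2
Q / (4*pi*r^2) = 4 / 1901.17 = 0.00210397
Lp = 112.4 + 10*log10(0.00210397) = 85.63 dB


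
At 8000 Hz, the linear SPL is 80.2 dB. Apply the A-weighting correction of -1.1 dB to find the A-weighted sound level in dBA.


A-weighting table: 8000 Hz -> -1.1 dB correction
SPL_A = SPL + correction = 80.2 + (-1.1) = 79.1 dBA


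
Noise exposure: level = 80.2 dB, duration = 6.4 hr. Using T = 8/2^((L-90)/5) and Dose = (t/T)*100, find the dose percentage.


T_allowed = 8 / 2^((80.2 - 90)/5) = 31.125 hr
Dose = 6.4 / 31.125 * 100 = 20.562 %


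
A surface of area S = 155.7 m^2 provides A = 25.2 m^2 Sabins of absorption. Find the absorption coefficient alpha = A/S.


Absorption coefficient = absorbed power / incident power
alpha = A / S = 25.2 / 155.7 = 0.16185


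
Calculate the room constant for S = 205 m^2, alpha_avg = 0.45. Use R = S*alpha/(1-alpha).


R = 205 * 0.45 / (1 - 0.45) = 167.73 m^2


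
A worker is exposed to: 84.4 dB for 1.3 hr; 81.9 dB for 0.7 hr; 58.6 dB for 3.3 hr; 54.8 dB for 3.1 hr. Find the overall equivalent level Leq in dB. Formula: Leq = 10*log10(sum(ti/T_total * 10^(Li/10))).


T_total = 1.3 + 0.7 + 3.3 + 3.1 = 8.4 hr
(1.3/8.4) * 10^(84.4/10) = 4.2625e+07
(0.7/8.4) * 10^(81.9/10) = 1.29068e+07
(3.3/8.4) * 10^(58.6/10) = 284600
(3.1/8.4) * 10^(54.8/10) = 111451
Sum = 4.2625e+07 + 1.29068e+07 + 284600 + 111451 = 5.59279e+07
Leq = 10*log10(5.59279e+07) = 77.476 dB


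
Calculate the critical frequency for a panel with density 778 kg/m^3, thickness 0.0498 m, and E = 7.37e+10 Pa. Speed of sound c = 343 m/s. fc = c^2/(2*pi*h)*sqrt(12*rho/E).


12*rho/E = 12*778/7.37e+10 = 1.26676e-07
sqrt(12*rho/E) = sqrt(1.26676e-07) = 0.000355916
c^2/(2*pi*h) = 343^2/(2*pi*0.0498) = 375992
fc = 375992 * 0.000355916 = 133.82 Hz


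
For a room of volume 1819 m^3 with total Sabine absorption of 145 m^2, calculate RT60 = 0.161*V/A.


RT60 = 0.161 * 1819 / 145 = 2.0197 s


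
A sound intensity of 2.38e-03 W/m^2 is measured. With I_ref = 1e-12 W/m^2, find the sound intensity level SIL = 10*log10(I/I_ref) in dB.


I / I_ref = 2.38e-03 / 1e-12 = 2.38e+09
SIL = 10 * log10(2.38e+09) = 93.766 dB


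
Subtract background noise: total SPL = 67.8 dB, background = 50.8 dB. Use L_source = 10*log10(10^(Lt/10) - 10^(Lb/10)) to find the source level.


10^(67.8/10) = 6.0256e+06
10^(50.8/10) = 120226
Difference = 6.0256e+06 - 120226 = 5.90537e+06
L_source = 10*log10(5.90537e+06) = 67.712 dB


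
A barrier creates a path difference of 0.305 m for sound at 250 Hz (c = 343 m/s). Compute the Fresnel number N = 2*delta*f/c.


N = 2*delta*f/c = 2*delta/lambda, where lambda = c/f
lambda = 343 / 250 = 1.372 m
N = 2 * 0.305 / 1.372 = 0.44461


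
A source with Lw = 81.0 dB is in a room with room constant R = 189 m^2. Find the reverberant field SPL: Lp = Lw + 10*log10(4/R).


4/R = 4/189 = 0.021164
Lp = 81.0 + 10*log10(0.021164) = 64.256 dB


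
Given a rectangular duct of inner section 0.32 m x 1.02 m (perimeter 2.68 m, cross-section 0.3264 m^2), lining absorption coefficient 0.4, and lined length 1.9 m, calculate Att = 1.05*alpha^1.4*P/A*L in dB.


alpha^1.4 = 0.4^1.4 = 0.277258
Attenuation rate = 1.05 * alpha^1.4 * P / A
= 1.05 * 0.277258 * 2.68 / 0.3264 = 2.39033 dB/m
Total Att = 2.39033 * 1.9 = 4.5416 dB


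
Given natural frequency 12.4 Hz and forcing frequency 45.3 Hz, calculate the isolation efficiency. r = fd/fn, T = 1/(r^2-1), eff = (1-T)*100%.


r = 45.3 / 12.4 = 3.65323
r^2 - 1 = 3.65323^2 - 1 = 12.3461
T = 1/12.3461 = 0.0809972
Efficiency = (1 - 0.0809972)*100 = 91.9 %


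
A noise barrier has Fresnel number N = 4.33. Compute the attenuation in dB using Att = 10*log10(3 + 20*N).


3 + 20*N = 3 + 20*4.33 = 89.6
Att = 10*log10(89.6) = 19.523 dB


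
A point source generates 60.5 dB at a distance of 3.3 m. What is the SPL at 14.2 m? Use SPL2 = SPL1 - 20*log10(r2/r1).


r2/r1 = 14.2/3.3 = 4.30303
Correction = 20*log10(4.30303) = 12.6755 dB
SPL2 = 60.5 - 12.6755 = 47.825 dB


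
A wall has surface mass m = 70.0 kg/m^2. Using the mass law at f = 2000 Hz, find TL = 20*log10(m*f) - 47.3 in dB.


m * f = 70.0 * 2000 = 140000
20*log10(140000) = 102.923 dB
TL = 102.923 - 47.3 = 55.623 dB


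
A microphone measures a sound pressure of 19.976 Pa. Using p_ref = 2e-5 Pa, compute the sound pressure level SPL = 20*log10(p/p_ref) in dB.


p / p_ref = 19.976 / 2e-5 = 998800
SPL = 20 * log10(998800) = 119.99 dB


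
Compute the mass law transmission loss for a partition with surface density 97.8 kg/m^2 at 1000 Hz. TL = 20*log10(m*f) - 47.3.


m * f = 97.8 * 1000 = 97800
20*log10(97800) = 99.8068 dB
TL = 99.8068 - 47.3 = 52.507 dB


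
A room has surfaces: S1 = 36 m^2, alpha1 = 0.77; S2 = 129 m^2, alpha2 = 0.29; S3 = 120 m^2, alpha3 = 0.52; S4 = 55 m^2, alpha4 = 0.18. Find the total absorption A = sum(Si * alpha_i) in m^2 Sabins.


36 * 0.77 = 27.72
129 * 0.29 = 37.41
120 * 0.52 = 62.4
55 * 0.18 = 9.9
A_total = 27.72 + 37.41 + 62.4 + 9.9 = 137.43 m^2


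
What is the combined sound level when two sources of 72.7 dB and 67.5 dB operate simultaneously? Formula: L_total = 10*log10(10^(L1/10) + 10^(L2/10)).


10^(72.7/10) = 1.86209e+07
10^(67.5/10) = 5.62341e+06
Sum = 1.86209e+07 + 5.62341e+06 = 2.42443e+07
L_total = 10*log10(2.42443e+07) = 73.846 dB


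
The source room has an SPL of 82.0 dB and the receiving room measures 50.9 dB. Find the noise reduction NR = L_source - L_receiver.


NR = L_source - L_receiver (difference between source and receiving room levels)
NR = 82.0 - 50.9 = 31.1 dB


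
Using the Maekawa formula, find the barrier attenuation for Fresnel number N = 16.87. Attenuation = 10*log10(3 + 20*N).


3 + 20*N = 3 + 20*16.87 = 340.4
Att = 10*log10(340.4) = 25.32 dB


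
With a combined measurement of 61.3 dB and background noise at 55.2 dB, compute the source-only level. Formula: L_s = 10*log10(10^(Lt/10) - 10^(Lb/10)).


10^(61.3/10) = 1.34896e+06
10^(55.2/10) = 331131
Difference = 1.34896e+06 - 331131 = 1.01783e+06
L_source = 10*log10(1.01783e+06) = 60.077 dB


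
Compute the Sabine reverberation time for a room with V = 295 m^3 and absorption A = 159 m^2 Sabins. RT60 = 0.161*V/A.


RT60 = 0.161 * 295 / 159 = 0.29871 s


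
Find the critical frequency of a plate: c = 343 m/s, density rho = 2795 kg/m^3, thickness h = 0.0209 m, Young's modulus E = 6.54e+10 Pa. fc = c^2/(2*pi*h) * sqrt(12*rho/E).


12*rho/E = 12*2795/6.54e+10 = 5.12844e-07
sqrt(12*rho/E) = sqrt(5.12844e-07) = 0.000716131
c^2/(2*pi*h) = 343^2/(2*pi*0.0209) = 895905
fc = 895905 * 0.000716131 = 641.59 Hz


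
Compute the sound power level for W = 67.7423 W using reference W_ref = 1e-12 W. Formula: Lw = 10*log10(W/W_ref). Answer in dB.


W / W_ref = 67.7423 / 1e-12 = 6.77423e+13
Lw = 10 * log10(6.77423e+13) = 138.31 dB


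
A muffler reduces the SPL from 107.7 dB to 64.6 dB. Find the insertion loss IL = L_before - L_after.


Insertion loss = SPL without muffler - SPL with muffler
IL = 107.7 - 64.6 = 43.1 dB


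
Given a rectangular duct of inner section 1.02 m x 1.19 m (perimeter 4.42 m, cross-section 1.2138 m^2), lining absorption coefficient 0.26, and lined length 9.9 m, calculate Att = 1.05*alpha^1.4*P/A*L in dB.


alpha^1.4 = 0.26^1.4 = 0.151692
Attenuation rate = 1.05 * alpha^1.4 * P / A
= 1.05 * 0.151692 * 4.42 / 1.2138 = 0.579999 dB/m
Total Att = 0.579999 * 9.9 = 5.742 dB


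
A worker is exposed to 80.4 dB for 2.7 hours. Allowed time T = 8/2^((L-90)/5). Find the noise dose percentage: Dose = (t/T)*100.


T_allowed = 8 / 2^((80.4 - 90)/5) = 30.2738 hr
Dose = 2.7 / 30.2738 * 100 = 8.9186 %


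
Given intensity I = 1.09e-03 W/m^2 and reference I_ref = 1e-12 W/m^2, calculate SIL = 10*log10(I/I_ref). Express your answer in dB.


I / I_ref = 1.09e-03 / 1e-12 = 1.09e+09
SIL = 10 * log10(1.09e+09) = 90.374 dB


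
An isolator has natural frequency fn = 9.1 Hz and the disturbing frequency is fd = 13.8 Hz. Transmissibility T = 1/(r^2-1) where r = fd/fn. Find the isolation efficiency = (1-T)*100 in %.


r = 13.8 / 9.1 = 1.51648
r^2 - 1 = 1.51648^2 - 1 = 1.29971
T = 1/1.29971 = 0.769402
Efficiency = (1 - 0.769402)*100 = 23.06 %


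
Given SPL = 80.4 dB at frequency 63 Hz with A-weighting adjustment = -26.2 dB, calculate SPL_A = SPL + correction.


A-weighting table: 63 Hz -> -26.2 dB correction
SPL_A = SPL + correction = 80.4 + (-26.2) = 54.2 dBA


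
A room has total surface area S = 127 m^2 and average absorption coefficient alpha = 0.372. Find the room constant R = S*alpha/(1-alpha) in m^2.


R = 127 * 0.372 / (1 - 0.372) = 75.229 m^2


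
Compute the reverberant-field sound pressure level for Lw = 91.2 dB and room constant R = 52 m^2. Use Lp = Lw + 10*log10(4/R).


4/R = 4/52 = 0.0769231
Lp = 91.2 + 10*log10(0.0769231) = 80.061 dB


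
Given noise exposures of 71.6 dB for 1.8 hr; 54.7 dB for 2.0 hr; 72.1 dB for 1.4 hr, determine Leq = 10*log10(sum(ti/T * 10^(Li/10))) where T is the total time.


T_total = 1.8 + 2.0 + 1.4 = 5.2 hr
(1.8/5.2) * 10^(71.6/10) = 5.00345e+06
(2.0/5.2) * 10^(54.7/10) = 113508
(1.4/5.2) * 10^(72.1/10) = 4.36641e+06
Sum = 5.00345e+06 + 113508 + 4.36641e+06 = 9.48337e+06
Leq = 10*log10(9.48337e+06) = 69.77 dB


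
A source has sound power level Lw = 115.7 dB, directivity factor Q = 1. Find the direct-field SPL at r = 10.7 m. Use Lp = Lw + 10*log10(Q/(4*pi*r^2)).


4*pi*r^2 = 4*pi*10.7^2 = 1438.72 m^2
Q / (4*pi*r^2) = 1 / 1438.72 = 0.000695062
Lp = 115.7 + 10*log10(0.000695062) = 84.12 dB


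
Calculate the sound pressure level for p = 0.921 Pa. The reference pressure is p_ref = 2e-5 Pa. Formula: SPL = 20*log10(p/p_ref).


p / p_ref = 0.921 / 2e-5 = 46050
SPL = 20 * log10(46050) = 93.265 dB


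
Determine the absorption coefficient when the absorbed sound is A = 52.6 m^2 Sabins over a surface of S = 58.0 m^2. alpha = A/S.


Absorption coefficient = absorbed power / incident power
alpha = A / S = 52.6 / 58.0 = 0.9069


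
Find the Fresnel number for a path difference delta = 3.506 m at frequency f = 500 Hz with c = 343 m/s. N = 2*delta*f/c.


N = 2*delta*f/c = 2*delta/lambda, where lambda = c/f
lambda = 343 / 500 = 0.686 m
N = 2 * 3.506 / 0.686 = 10.222


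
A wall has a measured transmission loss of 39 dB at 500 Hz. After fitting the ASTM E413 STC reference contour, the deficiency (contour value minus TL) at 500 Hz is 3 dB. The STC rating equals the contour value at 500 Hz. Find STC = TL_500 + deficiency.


By ASTM E413, STC = value of the fitted reference contour at 500 Hz.
Contour value at 500 Hz = TL_500 + deficiency = 39 + 3 = 42
STC = 42


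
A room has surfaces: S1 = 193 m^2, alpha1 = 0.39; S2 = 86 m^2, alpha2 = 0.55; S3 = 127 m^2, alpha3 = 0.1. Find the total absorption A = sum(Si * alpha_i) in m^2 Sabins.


193 * 0.39 = 75.27
86 * 0.55 = 47.3
127 * 0.1 = 12.7
A_total = 75.27 + 47.3 + 12.7 = 135.27 m^2


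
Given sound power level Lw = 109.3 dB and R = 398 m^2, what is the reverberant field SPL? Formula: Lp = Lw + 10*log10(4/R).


4/R = 4/398 = 0.0100503
Lp = 109.3 + 10*log10(0.0100503) = 89.322 dB


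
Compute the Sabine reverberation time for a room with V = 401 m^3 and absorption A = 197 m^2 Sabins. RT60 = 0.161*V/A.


RT60 = 0.161 * 401 / 197 = 0.32772 s


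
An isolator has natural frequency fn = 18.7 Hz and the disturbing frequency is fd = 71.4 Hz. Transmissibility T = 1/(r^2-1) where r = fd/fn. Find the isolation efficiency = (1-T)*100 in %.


r = 71.4 / 18.7 = 3.81818
r^2 - 1 = 3.81818^2 - 1 = 13.5785
T = 1/13.5785 = 0.0736458
Efficiency = (1 - 0.0736458)*100 = 92.635 %


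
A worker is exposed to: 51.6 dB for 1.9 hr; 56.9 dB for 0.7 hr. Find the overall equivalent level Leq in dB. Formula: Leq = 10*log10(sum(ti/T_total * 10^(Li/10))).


T_total = 1.9 + 0.7 = 2.6 hr
(1.9/2.6) * 10^(51.6/10) = 105628
(0.7/2.6) * 10^(56.9/10) = 131864
Sum = 105628 + 131864 = 237492
Leq = 10*log10(237492) = 53.756 dB


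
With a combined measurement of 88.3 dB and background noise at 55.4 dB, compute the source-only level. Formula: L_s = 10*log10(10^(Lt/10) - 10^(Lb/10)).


10^(88.3/10) = 6.76083e+08
10^(55.4/10) = 346737
Difference = 6.76083e+08 - 346737 = 6.75736e+08
L_source = 10*log10(6.75736e+08) = 88.298 dB


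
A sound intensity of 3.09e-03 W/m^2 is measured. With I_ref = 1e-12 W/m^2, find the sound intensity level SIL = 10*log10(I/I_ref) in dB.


I / I_ref = 3.09e-03 / 1e-12 = 3.09e+09
SIL = 10 * log10(3.09e+09) = 94.9 dB


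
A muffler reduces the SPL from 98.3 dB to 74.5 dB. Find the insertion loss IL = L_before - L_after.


Insertion loss = SPL without muffler - SPL with muffler
IL = 98.3 - 74.5 = 23.8 dB


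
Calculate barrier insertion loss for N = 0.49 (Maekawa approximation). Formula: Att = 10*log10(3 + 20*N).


3 + 20*N = 3 + 20*0.49 = 12.8
Att = 10*log10(12.8) = 11.072 dB


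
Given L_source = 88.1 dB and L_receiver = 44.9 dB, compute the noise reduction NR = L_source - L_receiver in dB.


NR = L_source - L_receiver (difference between source and receiving room levels)
NR = 88.1 - 44.9 = 43.2 dB


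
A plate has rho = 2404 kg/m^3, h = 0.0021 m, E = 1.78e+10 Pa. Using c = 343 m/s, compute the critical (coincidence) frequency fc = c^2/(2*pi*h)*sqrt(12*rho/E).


12*rho/E = 12*2404/1.78e+10 = 1.62067e-06
sqrt(12*rho/E) = sqrt(1.62067e-06) = 0.00127306
c^2/(2*pi*h) = 343^2/(2*pi*0.0021) = 8.91639e+06
fc = 8.91639e+06 * 0.00127306 = 11351 Hz


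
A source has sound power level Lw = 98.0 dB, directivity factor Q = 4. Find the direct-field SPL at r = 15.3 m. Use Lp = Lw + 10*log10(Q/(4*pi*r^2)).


4*pi*r^2 = 4*pi*15.3^2 = 2941.66 m^2
Q / (4*pi*r^2) = 4 / 2941.66 = 0.00135978
Lp = 98.0 + 10*log10(0.00135978) = 69.335 dB


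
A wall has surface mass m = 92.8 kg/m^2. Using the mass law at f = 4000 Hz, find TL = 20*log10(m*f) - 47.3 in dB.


m * f = 92.8 * 4000 = 371200
20*log10(371200) = 111.392 dB
TL = 111.392 - 47.3 = 64.092 dB


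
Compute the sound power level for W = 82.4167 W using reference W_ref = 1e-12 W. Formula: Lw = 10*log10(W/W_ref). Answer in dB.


W / W_ref = 82.4167 / 1e-12 = 8.24167e+13
Lw = 10 * log10(8.24167e+13) = 139.16 dB


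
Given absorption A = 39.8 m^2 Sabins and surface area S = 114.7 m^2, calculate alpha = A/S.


Absorption coefficient = absorbed power / incident power
alpha = A / S = 39.8 / 114.7 = 0.34699


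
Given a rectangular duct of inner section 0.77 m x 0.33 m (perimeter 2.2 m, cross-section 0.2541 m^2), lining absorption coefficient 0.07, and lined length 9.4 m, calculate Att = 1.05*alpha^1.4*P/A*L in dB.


alpha^1.4 = 0.07^1.4 = 0.0241622
Attenuation rate = 1.05 * alpha^1.4 * P / A
= 1.05 * 0.0241622 * 2.2 / 0.2541 = 0.219656 dB/m
Total Att = 0.219656 * 9.4 = 2.0648 dB


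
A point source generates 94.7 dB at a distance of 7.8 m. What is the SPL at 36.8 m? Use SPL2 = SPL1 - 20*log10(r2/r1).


r2/r1 = 36.8/7.8 = 4.71795
Correction = 20*log10(4.71795) = 13.4751 dB
SPL2 = 94.7 - 13.4751 = 81.225 dB


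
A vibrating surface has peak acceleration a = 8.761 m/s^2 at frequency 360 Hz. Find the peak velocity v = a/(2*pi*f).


omega = 2*pi*f = 2*pi*360 = 2261.95 rad/s
v = a / omega = 8.761 / 2261.95 = 0.0038732 m/s


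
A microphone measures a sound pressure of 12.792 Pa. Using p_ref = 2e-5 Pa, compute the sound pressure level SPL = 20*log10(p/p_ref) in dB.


p / p_ref = 12.792 / 2e-5 = 639600
SPL = 20 * log10(639600) = 116.12 dB


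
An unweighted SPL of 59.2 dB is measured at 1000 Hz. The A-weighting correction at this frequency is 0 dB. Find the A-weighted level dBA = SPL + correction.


A-weighting table: 1000 Hz -> 0 dB correction
SPL_A = SPL + correction = 59.2 + (0) = 59.2 dBA


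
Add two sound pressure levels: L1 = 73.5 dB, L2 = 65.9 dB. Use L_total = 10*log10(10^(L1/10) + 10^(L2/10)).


10^(73.5/10) = 2.23872e+07
10^(65.9/10) = 3.89045e+06
Sum = 2.23872e+07 + 3.89045e+06 = 2.62776e+07
L_total = 10*log10(2.62776e+07) = 74.196 dB


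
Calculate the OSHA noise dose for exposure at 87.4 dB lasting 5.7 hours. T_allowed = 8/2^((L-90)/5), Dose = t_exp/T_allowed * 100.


T_allowed = 8 / 2^((87.4 - 90)/5) = 11.4716 hr
Dose = 5.7 / 11.4716 * 100 = 49.688 %


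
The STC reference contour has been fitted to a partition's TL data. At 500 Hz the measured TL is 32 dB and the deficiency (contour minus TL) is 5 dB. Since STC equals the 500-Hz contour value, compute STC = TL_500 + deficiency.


By ASTM E413, STC = value of the fitted reference contour at 500 Hz.
Contour value at 500 Hz = TL_500 + deficiency = 32 + 5 = 37
STC = 37


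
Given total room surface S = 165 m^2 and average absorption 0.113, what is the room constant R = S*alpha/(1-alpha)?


R = 165 * 0.113 / (1 - 0.113) = 21.02 m^2


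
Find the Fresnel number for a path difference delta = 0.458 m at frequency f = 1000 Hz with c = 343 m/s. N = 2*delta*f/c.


N = 2*delta*f/c = 2*delta/lambda, where lambda = c/f
lambda = 343 / 1000 = 0.343 m
N = 2 * 0.458 / 0.343 = 2.6706


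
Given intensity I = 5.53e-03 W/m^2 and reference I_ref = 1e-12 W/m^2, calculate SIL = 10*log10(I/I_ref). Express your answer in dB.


I / I_ref = 5.53e-03 / 1e-12 = 5.53e+09
SIL = 10 * log10(5.53e+09) = 97.427 dB


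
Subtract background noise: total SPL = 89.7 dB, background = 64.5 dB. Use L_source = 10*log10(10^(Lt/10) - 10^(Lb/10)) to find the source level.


10^(89.7/10) = 9.33254e+08
10^(64.5/10) = 2.81838e+06
Difference = 9.33254e+08 - 2.81838e+06 = 9.30436e+08
L_source = 10*log10(9.30436e+08) = 89.687 dB


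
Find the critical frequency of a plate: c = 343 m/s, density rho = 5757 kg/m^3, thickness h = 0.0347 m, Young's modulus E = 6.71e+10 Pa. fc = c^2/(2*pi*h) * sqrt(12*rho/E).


12*rho/E = 12*5757/6.71e+10 = 1.02957e-06
sqrt(12*rho/E) = sqrt(1.02957e-06) = 0.00101468
c^2/(2*pi*h) = 343^2/(2*pi*0.0347) = 539609
fc = 539609 * 0.00101468 = 547.53 Hz


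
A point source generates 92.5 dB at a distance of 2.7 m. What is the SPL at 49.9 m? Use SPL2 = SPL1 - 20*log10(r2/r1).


r2/r1 = 49.9/2.7 = 18.4815
Correction = 20*log10(18.4815) = 25.3347 dB
SPL2 = 92.5 - 25.3347 = 67.165 dB


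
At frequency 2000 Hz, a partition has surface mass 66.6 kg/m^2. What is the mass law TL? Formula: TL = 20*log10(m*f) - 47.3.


m * f = 66.6 * 2000 = 133200
20*log10(133200) = 102.49 dB
TL = 102.49 - 47.3 = 55.19 dB


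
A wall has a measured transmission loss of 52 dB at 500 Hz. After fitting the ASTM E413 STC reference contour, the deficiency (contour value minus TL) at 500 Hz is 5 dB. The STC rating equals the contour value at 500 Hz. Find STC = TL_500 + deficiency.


By ASTM E413, STC = value of the fitted reference contour at 500 Hz.
Contour value at 500 Hz = TL_500 + deficiency = 52 + 5 = 57
STC = 57


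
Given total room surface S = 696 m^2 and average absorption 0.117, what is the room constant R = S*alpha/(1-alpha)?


R = 696 * 0.117 / (1 - 0.117) = 92.222 m^2


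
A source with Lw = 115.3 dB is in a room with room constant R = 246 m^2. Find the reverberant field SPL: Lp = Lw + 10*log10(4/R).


4/R = 4/246 = 0.0162602
Lp = 115.3 + 10*log10(0.0162602) = 97.411 dB


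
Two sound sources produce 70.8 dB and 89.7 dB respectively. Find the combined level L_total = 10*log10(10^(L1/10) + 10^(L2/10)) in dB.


10^(70.8/10) = 1.20226e+07
10^(89.7/10) = 9.33254e+08
Sum = 1.20226e+07 + 9.33254e+08 = 9.45277e+08
L_total = 10*log10(9.45277e+08) = 89.756 dB


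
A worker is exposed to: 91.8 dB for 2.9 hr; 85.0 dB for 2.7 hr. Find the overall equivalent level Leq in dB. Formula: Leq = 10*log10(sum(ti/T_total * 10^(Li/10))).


T_total = 2.9 + 2.7 = 5.6 hr
(2.9/5.6) * 10^(91.8/10) = 7.83809e+08
(2.7/5.6) * 10^(85.0/10) = 1.52467e+08
Sum = 7.83809e+08 + 1.52467e+08 = 9.36276e+08
Leq = 10*log10(9.36276e+08) = 89.714 dB


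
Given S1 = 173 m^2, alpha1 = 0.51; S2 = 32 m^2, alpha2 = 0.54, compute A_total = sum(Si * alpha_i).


173 * 0.51 = 88.23
32 * 0.54 = 17.28
A_total = 88.23 + 17.28 = 105.51 m^2


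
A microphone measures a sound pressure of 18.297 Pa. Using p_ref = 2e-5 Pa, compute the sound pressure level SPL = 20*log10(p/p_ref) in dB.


p / p_ref = 18.297 / 2e-5 = 914850
SPL = 20 * log10(914850) = 119.23 dB


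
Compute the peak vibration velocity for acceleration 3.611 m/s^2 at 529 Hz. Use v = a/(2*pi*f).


omega = 2*pi*f = 2*pi*529 = 3323.81 rad/s
v = a / omega = 3.611 / 3323.81 = 0.0010864 m/s


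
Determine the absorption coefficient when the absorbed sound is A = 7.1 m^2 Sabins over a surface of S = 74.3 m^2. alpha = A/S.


Absorption coefficient = absorbed power / incident power
alpha = A / S = 7.1 / 74.3 = 0.095559


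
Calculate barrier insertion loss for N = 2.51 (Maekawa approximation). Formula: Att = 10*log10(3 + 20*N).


3 + 20*N = 3 + 20*2.51 = 53.2
Att = 10*log10(53.2) = 17.259 dB


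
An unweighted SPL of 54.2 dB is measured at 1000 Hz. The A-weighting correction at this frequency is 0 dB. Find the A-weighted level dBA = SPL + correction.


A-weighting table: 1000 Hz -> 0 dB correction
SPL_A = SPL + correction = 54.2 + (0) = 54.2 dBA


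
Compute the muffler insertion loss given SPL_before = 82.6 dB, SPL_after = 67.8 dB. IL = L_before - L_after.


Insertion loss = SPL without muffler - SPL with muffler
IL = 82.6 - 67.8 = 14.8 dB


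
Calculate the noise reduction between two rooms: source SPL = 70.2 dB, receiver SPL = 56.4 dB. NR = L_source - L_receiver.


NR = L_source - L_receiver (difference between source and receiving room levels)
NR = 70.2 - 56.4 = 13.8 dB


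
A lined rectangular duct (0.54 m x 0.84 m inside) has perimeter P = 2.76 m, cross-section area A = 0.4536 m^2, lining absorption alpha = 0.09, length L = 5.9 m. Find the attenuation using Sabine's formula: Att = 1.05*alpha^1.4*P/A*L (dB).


alpha^1.4 = 0.09^1.4 = 0.034351
Attenuation rate = 1.05 * alpha^1.4 * P / A
= 1.05 * 0.034351 * 2.76 / 0.4536 = 0.219465 dB/m
Total Att = 0.219465 * 5.9 = 1.2948 dB


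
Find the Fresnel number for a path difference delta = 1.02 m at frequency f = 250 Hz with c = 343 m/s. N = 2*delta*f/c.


N = 2*delta*f/c = 2*delta/lambda, where lambda = c/f
lambda = 343 / 250 = 1.372 m
N = 2 * 1.02 / 1.372 = 1.4869


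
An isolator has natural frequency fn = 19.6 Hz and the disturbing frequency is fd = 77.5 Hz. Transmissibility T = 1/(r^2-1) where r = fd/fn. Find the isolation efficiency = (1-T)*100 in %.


r = 77.5 / 19.6 = 3.95408
r^2 - 1 = 3.95408^2 - 1 = 14.6347
T = 1/14.6347 = 0.0683307
Efficiency = (1 - 0.0683307)*100 = 93.167 %


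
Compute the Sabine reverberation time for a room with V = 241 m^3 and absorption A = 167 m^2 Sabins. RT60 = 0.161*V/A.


RT60 = 0.161 * 241 / 167 = 0.23234 s


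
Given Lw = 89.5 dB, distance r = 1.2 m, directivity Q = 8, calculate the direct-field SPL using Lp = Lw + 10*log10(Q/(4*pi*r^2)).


4*pi*r^2 = 4*pi*1.2^2 = 18.0956 m^2
Q / (4*pi*r^2) = 8 / 18.0956 = 0.442096
Lp = 89.5 + 10*log10(0.442096) = 85.955 dB


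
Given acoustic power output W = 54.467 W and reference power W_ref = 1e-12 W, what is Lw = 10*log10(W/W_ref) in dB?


W / W_ref = 54.467 / 1e-12 = 5.4467e+13
Lw = 10 * log10(5.4467e+13) = 137.36 dB


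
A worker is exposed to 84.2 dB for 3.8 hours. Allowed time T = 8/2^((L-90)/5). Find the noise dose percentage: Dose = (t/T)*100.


T_allowed = 8 / 2^((84.2 - 90)/5) = 17.8766 hr
Dose = 3.8 / 17.8766 * 100 = 21.257 %


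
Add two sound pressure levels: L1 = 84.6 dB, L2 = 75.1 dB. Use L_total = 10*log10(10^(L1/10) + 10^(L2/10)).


10^(84.6/10) = 2.88403e+08
10^(75.1/10) = 3.23594e+07
Sum = 2.88403e+08 + 3.23594e+07 = 3.20762e+08
L_total = 10*log10(3.20762e+08) = 85.062 dB


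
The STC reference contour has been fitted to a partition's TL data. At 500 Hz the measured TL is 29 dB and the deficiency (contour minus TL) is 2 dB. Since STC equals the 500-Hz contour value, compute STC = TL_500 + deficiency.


By ASTM E413, STC = value of the fitted reference contour at 500 Hz.
Contour value at 500 Hz = TL_500 + deficiency = 29 + 2 = 31
STC = 31


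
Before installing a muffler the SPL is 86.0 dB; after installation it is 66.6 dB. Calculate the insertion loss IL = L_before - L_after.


Insertion loss = SPL without muffler - SPL with muffler
IL = 86.0 - 66.6 = 19.4 dB


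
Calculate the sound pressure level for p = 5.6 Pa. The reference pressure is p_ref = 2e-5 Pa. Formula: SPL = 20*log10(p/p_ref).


p / p_ref = 5.6 / 2e-5 = 280000
SPL = 20 * log10(280000) = 108.94 dB


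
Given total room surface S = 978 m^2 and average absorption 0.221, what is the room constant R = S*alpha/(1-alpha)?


R = 978 * 0.221 / (1 - 0.221) = 277.46 m^2


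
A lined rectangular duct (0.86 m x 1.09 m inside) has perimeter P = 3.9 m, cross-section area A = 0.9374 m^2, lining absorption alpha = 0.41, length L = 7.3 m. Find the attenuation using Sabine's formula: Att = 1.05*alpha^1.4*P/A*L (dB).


alpha^1.4 = 0.41^1.4 = 0.28701
Attenuation rate = 1.05 * alpha^1.4 * P / A
= 1.05 * 0.28701 * 3.9 / 0.9374 = 1.25379 dB/m
Total Att = 1.25379 * 7.3 = 9.1527 dB
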